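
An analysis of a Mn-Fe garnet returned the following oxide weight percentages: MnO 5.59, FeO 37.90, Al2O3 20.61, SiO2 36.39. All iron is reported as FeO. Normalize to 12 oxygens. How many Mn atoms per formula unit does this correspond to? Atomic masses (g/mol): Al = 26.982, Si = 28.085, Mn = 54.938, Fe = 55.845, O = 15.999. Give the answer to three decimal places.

0.390 Mn apfu

MnO: 5.59/70.937 = 0.07880 mol → 0.07880 mol Mn, 0.07880 mol O.
FeO: 37.90/71.844 = 0.52753 mol → 0.52753 mol Fe, 0.52753 mol O.
Al2O3: 20.61/101.961 = 0.20214 mol → 0.40428 mol Al, 0.60642 mol O.
SiO2: 36.39/60.083 = 0.60566 mol → 0.60566 mol Si, 1.21132 mol O.
Total oxygen = 2.42407 mol. Normalization factor = 12/2.42407 = 4.95035.
Mn per 12 O = 0.07880 × 4.95035 = 0.390.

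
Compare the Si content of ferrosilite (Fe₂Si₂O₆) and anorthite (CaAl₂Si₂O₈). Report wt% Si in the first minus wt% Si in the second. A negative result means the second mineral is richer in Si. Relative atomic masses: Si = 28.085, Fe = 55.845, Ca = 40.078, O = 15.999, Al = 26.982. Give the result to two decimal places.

M(Fe₂Si₂O₆) = 263.854 g/mol, so wt% Si = 56.170/263.854 × 100 = 21.29%.
M(CaAl₂Si₂O₈) = 278.204 g/mol, so wt% Si = 56.170/278.204 × 100 = 20.19%.
21.29 − 20.19 = 1.10 pp.

1.10 percentage points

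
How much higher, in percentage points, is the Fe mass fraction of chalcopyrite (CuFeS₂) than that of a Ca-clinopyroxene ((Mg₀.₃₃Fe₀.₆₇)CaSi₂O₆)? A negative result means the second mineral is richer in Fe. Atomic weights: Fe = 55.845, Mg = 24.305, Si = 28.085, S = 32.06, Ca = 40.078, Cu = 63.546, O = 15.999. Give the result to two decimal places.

M(CuFeS₂) = 183.511 g/mol, so wt% Fe = 55.845/183.511 × 100 = 30.43%.
M((Mg₀.₃₃Fe₀.₆₇)CaSi₂O₆) = 237.679 g/mol, so wt% Fe = 37.416/237.679 × 100 = 15.74%.
30.43 − 15.74 = 14.69 pp.

14.69 percentage points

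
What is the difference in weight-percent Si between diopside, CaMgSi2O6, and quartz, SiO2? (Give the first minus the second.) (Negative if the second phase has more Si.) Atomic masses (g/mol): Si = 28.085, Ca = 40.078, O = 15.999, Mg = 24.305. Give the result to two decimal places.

M(CaMgSi2O6) = 216.547 g/mol, so wt% Si = 56.170/216.547 × 100 = 25.94%.
M(SiO2) = 60.083 g/mol, so wt% Si = 28.085/60.083 × 100 = 46.74%.
25.94 − 46.74 = -20.80 pp.

-20.80 percentage points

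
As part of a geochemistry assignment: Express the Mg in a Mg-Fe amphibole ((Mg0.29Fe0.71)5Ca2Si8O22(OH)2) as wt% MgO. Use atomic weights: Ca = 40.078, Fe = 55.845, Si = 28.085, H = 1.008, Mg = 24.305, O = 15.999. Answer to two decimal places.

M((Mg0.29Fe0.71)5Ca2Si8O22(OH)2) = 924.320 g/mol; M(MgO) = 40.304 g/mol.
Moles MgO per formula unit = 1.45 Mg ÷ 1 = 1.4500.
MgO fraction = (1.4500 × 40.304) / 924.320 = 58.441/924.320 = 0.0632.

6.32 wt%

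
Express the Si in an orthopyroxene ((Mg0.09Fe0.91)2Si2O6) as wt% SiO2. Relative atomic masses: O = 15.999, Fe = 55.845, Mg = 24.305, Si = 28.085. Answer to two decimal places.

46.54 wt%

Formula mass = 258.177 g/mol.
2 Si → 2.0000 mol SiO2 per formula unit; M(SiO2) = 60.083, so SiO2 mass = 120.166 g.
120.166/258.177 × 100 = 46.54 wt%.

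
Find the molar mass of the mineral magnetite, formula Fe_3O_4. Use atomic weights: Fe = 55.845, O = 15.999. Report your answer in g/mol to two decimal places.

M = 3×55.845 + 4×15.999

231.53 g/mol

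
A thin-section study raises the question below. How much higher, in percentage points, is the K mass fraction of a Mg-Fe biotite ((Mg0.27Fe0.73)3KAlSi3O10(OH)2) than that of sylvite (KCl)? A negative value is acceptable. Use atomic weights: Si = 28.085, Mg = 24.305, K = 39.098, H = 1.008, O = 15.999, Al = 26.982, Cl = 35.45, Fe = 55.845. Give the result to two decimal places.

M((Mg0.27Fe0.73)3KAlSi3O10(OH)2) = 486.327 g/mol, so wt% K = 39.098/486.327 × 100 = 8.04%.
M(KCl) = 74.548 g/mol, so wt% K = 39.098/74.548 × 100 = 52.45%.
8.04 − 52.45 = -44.41 pp.

-44.41 percentage points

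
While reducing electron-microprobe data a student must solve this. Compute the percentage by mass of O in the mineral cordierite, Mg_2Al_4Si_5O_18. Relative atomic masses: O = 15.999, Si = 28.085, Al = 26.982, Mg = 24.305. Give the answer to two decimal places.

49.23 weight percent

M(Mg_2Al_4Si_5O_18) = 584.945 g/mol.
O contributes 18 × 15.999 = 287.982 g per mole.
287.982/584.945 = 0.4923 → 49.23%.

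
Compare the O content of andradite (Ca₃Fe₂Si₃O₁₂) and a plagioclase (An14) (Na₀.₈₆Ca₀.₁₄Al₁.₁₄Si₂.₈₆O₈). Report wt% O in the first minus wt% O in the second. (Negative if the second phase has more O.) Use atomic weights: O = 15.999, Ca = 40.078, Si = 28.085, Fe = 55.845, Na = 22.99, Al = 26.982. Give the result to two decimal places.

-10.62 percentage points

M(Ca₃Fe₂Si₃O₁₂) = 508.167 g/mol, so wt% O = 191.988/508.167 × 100 = 37.78%.
M(Na₀.₈₆Ca₀.₁₄Al₁.₁₄Si₂.₈₆O₈) = 264.457 g/mol, so wt% O = 127.992/264.457 × 100 = 48.40%.
37.78 − 48.40 = -10.62 pp.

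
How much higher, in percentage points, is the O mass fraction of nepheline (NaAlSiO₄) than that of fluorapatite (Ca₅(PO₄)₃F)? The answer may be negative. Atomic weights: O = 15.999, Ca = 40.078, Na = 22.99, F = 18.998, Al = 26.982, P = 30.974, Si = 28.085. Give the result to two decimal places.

O in NaAlSiO₄: molar mass 142.053 g/mol; 4×15.999 = 63.996 g → 45.05 wt%.
O in Ca₅(PO₄)₃F: molar mass 504.298 g/mol; 12×15.999 = 191.988 g → 38.07 wt%.
Difference = 45.05 − 38.07 = 6.98 percentage points.

6.98 percentage points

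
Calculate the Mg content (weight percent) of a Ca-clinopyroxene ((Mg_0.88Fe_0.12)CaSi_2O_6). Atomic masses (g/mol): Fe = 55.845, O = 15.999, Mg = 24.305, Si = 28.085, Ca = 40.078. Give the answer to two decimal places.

9.71 weight percent

Molar mass of (Mg_0.88Fe_0.12)CaSi_2O_6: 0.88×24.305 + 0.12×55.845 + 1×40.078 + 2×28.085 + 6×15.999 = 220.332 g/mol.
Mass of Mg per formula unit: 0.88 × 24.305 = 21.388 g.
Weight fraction Mg = 21.388 / 220.332 = 0.0971.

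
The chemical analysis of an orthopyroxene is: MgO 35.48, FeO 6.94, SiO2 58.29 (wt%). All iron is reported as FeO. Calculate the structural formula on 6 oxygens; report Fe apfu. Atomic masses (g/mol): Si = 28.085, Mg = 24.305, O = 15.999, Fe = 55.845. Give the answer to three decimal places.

0.199 Fe apfu

35.48 wt% MgO ÷ 40.304 g/mol = 0.88031 mol, giving 0.88031 Mg and 0.88031 O.
6.94 wt% FeO ÷ 71.844 g/mol = 0.09660 mol, giving 0.09660 Fe and 0.09660 O.
58.29 wt% SiO2 ÷ 60.083 g/mol = 0.97016 mol, giving 0.97016 Si and 1.94032 O.
Oxygen sums to 2.91723; scaling by 6/2.91723 = 2.05675 puts the formula on 6 O.
Fe: 0.09660 × 2.05675 = 0.199 atoms per formula unit.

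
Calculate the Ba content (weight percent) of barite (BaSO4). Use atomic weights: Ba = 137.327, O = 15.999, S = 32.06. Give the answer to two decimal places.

58.84 weight percent

Molar mass of BaSO4: 1·137.327 + 1·32.06 + 4·15.999 = 233.383 g/mol.
Mass of Ba per formula unit: 1 × 137.327 = 137.327 g.
Weight fraction Ba = 137.327 / 233.383 = 0.5884.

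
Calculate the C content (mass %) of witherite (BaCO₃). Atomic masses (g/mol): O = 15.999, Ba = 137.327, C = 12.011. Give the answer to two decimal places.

Formula mass = 1·137.327 + 1·12.011 + 3·15.999 = 197.335 g/mol, of which 12.011 g is C.
So C makes up 12.011/197.335 = 0.0609 of the mass, i.e. 6.09%.

6.09 mass %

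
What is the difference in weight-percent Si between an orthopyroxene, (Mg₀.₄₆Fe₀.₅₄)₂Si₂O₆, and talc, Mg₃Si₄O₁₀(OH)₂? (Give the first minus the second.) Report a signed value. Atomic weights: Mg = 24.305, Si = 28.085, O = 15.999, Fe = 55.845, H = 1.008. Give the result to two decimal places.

M((Mg₀.₄₆Fe₀.₅₄)₂Si₂O₆) = 234.837 g/mol, so wt% Si = 56.170/234.837 × 100 = 23.92%.
M(Mg₃Si₄O₁₀(OH)₂) = 379.259 g/mol, so wt% Si = 112.340/379.259 × 100 = 29.62%.
23.92 − 29.62 = -5.70 pp.

-5.70 percentage points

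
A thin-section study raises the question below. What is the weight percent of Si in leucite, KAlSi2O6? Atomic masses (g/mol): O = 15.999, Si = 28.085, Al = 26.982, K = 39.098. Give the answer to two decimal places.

Formula mass = 1·39.098 + 1·26.982 + 2·28.085 + 6·15.999 = 218.244 g/mol, of which 56.170 g is Si.
So Si makes up 56.170/218.244 = 0.2574 of the mass, i.e. 25.74%.

25.74 mass %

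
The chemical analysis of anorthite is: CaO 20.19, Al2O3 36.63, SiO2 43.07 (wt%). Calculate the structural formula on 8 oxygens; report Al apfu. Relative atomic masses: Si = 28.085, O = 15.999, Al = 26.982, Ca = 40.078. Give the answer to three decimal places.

2.002 Al apfu

CaO (M=56.077): mol = 0.36004; Ca = 0.36004, O = 0.36004.
Al2O3 (M=101.961): mol = 0.35926; Al = 0.71852, O = 1.07778.
SiO2 (M=60.083): mol = 0.71684; Si = 0.71684, O = 1.43368.
ΣO = 2.87150; factor = 8/ΣO = 2.78600.
Al apfu = 0.71852 × 2.78600 = 2.002.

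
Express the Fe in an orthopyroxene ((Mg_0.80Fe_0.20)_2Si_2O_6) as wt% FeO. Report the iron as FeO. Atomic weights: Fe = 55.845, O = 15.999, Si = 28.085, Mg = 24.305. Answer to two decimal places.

13.47 wt%

Molar mass of (Mg_0.80Fe_0.20)_2Si_2O_6 = 1.60*24.305 + 0.40*55.845 + 2*28.085 + 6*15.999 = 213.390 g/mol.
Each formula unit contains 0.40 Fe, equivalent to 0.40/1 = 0.4000 mol FeO.
M(FeO) = 1×55.845 + 1×15.999 = 71.844 g/mol.
Mass of FeO per formula unit = 0.4000 × 71.844 = 28.738 g.
FeO wt% = 28.738 / 213.390 × 100 = 13.47%.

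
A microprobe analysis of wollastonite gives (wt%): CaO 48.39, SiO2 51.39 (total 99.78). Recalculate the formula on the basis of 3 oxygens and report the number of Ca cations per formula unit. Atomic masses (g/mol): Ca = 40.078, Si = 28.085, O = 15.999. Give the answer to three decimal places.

CaO (M=56.077): mol = 0.86292; Ca = 0.86292, O = 0.86292.
SiO2 (M=60.083): mol = 0.85532; Si = 0.85532, O = 1.71064.
ΣO = 2.57356; factor = 3/ΣO = 1.16570.
Ca apfu = 0.86292 × 1.16570 = 1.006.

1.006 Ca apfu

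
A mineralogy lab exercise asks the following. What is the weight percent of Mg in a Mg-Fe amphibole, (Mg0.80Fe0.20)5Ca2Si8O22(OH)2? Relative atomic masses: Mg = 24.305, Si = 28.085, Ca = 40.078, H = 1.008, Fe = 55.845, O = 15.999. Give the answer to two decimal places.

Molar mass of (Mg0.80Fe0.20)5Ca2Si8O22(OH)2: 4·24.305 + 1·55.845 + 2·40.078 + 8·28.085 + 24·15.999 + 2·1.008 = 843.893 g/mol.
Mass of Mg per formula unit: 4 × 24.305 = 97.220 g.
Weight fraction Mg = 97.220 / 843.893 = 0.1152.

11.52 wt%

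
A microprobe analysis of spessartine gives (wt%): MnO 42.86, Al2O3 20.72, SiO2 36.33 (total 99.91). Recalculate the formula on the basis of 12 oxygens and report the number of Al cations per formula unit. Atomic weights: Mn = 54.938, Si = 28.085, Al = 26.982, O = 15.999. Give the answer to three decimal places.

42.86 wt% MnO ÷ 70.937 g/mol = 0.60420 mol, giving 0.60420 Mn and 0.60420 O.
20.72 wt% Al2O3 ÷ 101.961 g/mol = 0.20321 mol, giving 0.40642 Al and 0.60963 O.
36.33 wt% SiO2 ÷ 60.083 g/mol = 0.60466 mol, giving 0.60466 Si and 1.20932 O.
Oxygen sums to 2.42315; scaling by 12/2.42315 = 4.95223 puts the formula on 12 O.
Al: 0.40642 × 4.95223 = 2.013 atoms per formula unit.

2.013 Al apfu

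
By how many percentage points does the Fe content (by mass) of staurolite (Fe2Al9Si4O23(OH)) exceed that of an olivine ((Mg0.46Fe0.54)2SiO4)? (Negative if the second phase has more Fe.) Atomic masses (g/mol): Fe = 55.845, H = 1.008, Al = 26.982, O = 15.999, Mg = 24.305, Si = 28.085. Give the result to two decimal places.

Fe in Fe2Al9Si4O23(OH): molar mass 851.852 g/mol; 2×55.845 = 111.690 g → 13.11 wt%.
Fe in (Mg0.46Fe0.54)2SiO4: molar mass 174.754 g/mol; 1.08×55.845 = 60.313 g → 34.51 wt%.
Difference = 13.11 − 34.51 = -21.40 percentage points.

-21.40 percentage points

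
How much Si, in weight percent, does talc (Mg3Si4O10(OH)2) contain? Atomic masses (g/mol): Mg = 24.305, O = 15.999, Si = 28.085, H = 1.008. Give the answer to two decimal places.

Molar mass of Mg3Si4O10(OH)2: 3*24.305 + 4*28.085 + 12*15.999 + 2*1.008 = 379.259 g/mol.
Mass of Si per formula unit: 4 × 28.085 = 112.340 g.
Weight fraction Si = 112.340 / 379.259 = 0.2962.

29.62 weight percent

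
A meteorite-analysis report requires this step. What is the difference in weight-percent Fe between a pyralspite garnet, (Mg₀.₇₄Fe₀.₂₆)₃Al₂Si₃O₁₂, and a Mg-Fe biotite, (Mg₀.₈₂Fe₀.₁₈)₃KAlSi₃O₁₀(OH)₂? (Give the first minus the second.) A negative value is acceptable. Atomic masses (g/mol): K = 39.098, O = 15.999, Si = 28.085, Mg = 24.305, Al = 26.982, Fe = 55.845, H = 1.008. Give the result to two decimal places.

3.24 percentage points

First mineral: 43.559 g Fe in 427.723 g formula = 10.18 wt% Fe.
Second mineral: 30.156 g Fe in 434.286 g formula = 6.94 wt% Fe.
10.18% − 6.94% gives a difference of 3.24 percentage points.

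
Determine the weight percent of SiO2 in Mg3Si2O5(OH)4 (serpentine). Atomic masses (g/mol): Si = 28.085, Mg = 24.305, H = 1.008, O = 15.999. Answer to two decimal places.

43.36 wt%

Formula mass = 277.108 g/mol.
2 Si → 2.0000 mol SiO2 per formula unit; M(SiO2) = 60.083, so SiO2 mass = 120.166 g.
120.166/277.108 × 100 = 43.36 wt%.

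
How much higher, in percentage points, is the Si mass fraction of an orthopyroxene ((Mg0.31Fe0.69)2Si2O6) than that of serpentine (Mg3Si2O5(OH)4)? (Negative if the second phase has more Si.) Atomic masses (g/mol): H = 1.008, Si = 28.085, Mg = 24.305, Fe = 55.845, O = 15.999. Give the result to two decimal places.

2.72 percentage points

M((Mg0.31Fe0.69)2Si2O6) = 244.299 g/mol, so wt% Si = 56.170/244.299 × 100 = 22.99%.
M(Mg3Si2O5(OH)4) = 277.108 g/mol, so wt% Si = 56.170/277.108 × 100 = 20.27%.
22.99 − 20.27 = 2.72 pp.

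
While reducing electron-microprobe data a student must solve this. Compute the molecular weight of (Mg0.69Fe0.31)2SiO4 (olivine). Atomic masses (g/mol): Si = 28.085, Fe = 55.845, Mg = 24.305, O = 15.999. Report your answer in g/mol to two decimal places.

160.25 g/mol

Mg: 1.38 × 24.305 = 33.5409
Fe: 0.62 × 55.845 = 34.6239
Si: 1 × 28.085 = 28.0850
O: 4 × 15.999 = 63.9960
Summing the contributions gives the formula mass.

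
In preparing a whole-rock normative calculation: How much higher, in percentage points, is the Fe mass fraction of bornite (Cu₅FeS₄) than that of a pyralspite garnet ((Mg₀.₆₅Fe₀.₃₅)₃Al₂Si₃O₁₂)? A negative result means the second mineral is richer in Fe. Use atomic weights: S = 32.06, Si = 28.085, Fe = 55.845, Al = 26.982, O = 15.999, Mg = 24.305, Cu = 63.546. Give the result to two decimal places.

Fe in Cu₅FeS₄: molar mass 501.815 g/mol; 1×55.845 = 55.845 g → 11.13 wt%.
Fe in (Mg₀.₆₅Fe₀.₃₅)₃Al₂Si₃O₁₂: molar mass 436.239 g/mol; 1.05×55.845 = 58.637 g → 13.44 wt%.
Difference = 11.13 − 13.44 = -2.31 percentage points.

-2.31 percentage points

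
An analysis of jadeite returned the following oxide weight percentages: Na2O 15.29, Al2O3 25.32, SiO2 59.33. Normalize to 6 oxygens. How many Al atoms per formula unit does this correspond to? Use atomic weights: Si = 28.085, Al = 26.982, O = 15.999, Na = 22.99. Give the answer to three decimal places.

1.004 Al apfu

15.29 wt% Na2O ÷ 61.979 g/mol = 0.24670 mol, giving 0.49340 Na and 0.24670 O.
25.32 wt% Al2O3 ÷ 101.961 g/mol = 0.24833 mol, giving 0.49666 Al and 0.74499 O.
59.33 wt% SiO2 ÷ 60.083 g/mol = 0.98747 mol, giving 0.98747 Si and 1.97494 O.
Oxygen sums to 2.96663; scaling by 6/2.96663 = 2.02250 puts the formula on 6 O.
Al: 0.49666 × 2.02250 = 1.004 atoms per formula unit.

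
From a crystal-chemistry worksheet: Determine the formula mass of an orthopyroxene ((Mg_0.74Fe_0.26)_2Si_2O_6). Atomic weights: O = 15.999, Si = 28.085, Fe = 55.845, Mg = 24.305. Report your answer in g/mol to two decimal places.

Mg: 1.48 × 24.305 = 35.9714
Fe: 0.52 × 55.845 = 29.0394
Si: 2 × 28.085 = 56.1700
O: 6 × 15.999 = 95.9940
Summing the contributions gives the formula mass.

217.17 g/mol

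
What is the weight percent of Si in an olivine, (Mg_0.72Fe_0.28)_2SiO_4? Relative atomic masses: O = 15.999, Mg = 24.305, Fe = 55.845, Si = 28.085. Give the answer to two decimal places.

M((Mg_0.72Fe_0.28)_2SiO_4) = 158.353 g/mol.
Si contributes 1 × 28.085 = 28.085 g per mole.
28.085/158.353 = 0.1774 → 17.74%.

17.74 weight percent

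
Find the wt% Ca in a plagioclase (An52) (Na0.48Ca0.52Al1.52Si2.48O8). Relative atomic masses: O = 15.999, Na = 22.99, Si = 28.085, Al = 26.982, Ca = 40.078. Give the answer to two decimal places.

7.70 wt%

Formula mass = 0.48×22.99 + 0.52×40.078 + 1.52×26.982 + 2.48×28.085 + 8×15.999 = 270.531 g/mol, of which 20.841 g is Ca.
So Ca makes up 20.841/270.531 = 0.0770 of the mass, i.e. 7.70%.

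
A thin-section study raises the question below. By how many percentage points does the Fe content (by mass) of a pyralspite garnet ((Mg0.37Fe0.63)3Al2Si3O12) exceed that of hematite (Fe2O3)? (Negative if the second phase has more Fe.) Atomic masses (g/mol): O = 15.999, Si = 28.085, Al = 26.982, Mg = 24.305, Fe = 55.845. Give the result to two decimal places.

-47.13 percentage points

M((Mg0.37Fe0.63)3Al2Si3O12) = 462.733 g/mol, so wt% Fe = 105.547/462.733 × 100 = 22.81%.
M(Fe2O3) = 159.687 g/mol, so wt% Fe = 111.690/159.687 × 100 = 69.94%.
22.81 − 69.94 = -47.13 pp.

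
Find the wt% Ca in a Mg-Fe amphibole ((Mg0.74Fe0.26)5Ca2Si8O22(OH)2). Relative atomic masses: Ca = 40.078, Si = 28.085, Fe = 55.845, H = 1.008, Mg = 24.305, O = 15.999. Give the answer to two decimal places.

Molar mass of (Mg0.74Fe0.26)5Ca2Si8O22(OH)2: 3.70*24.305 + 1.30*55.845 + 2*40.078 + 8*28.085 + 24*15.999 + 2*1.008 = 853.355 g/mol.
Mass of Ca per formula unit: 2 × 40.078 = 80.156 g.
Weight fraction Ca = 80.156 / 853.355 = 0.0939.

9.39 weight percent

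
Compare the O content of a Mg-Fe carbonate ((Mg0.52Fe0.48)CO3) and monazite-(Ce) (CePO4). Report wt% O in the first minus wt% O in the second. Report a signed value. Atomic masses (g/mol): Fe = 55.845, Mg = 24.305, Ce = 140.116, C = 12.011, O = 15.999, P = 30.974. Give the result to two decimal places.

21.04 percentage points

M((Mg0.52Fe0.48)CO3) = 99.452 g/mol, so wt% O = 47.997/99.452 × 100 = 48.26%.
M(CePO4) = 235.086 g/mol, so wt% O = 63.996/235.086 × 100 = 27.22%.
48.26 − 27.22 = 21.04 pp.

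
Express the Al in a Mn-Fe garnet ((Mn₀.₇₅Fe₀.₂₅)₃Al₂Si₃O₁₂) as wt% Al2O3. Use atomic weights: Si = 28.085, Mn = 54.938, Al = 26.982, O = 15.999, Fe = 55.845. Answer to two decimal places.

Molar mass of (Mn₀.₇₅Fe₀.₂₅)₃Al₂Si₃O₁₂ = 2.25*54.938 + 0.75*55.845 + 2*26.982 + 3*28.085 + 12*15.999 = 495.701 g/mol.
Each formula unit contains 2 Al, equivalent to 2/2 = 1.0000 mol Al2O3.
M(Al2O3) = 2×26.982 + 3×15.999 = 101.961 g/mol.
Mass of Al2O3 per formula unit = 1.0000 × 101.961 = 101.961 g.
Al2O3 wt% = 101.961 / 495.701 × 100 = 20.57%.

20.57 wt%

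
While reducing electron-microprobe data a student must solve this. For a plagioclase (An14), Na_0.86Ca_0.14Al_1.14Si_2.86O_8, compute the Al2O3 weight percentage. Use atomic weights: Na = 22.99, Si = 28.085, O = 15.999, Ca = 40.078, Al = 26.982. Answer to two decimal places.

Molar mass of Na_0.86Ca_0.14Al_1.14Si_2.86O_8 = 0.86×22.99 + 0.14×40.078 + 1.14×26.982 + 2.86×28.085 + 8×15.999 = 264.457 g/mol.
Each formula unit contains 1.14 Al, equivalent to 1.14/2 = 0.5700 mol Al2O3.
M(Al2O3) = 2×26.982 + 3×15.999 = 101.961 g/mol.
Mass of Al2O3 per formula unit = 0.5700 × 101.961 = 58.118 g.
Al2O3 wt% = 58.118 / 264.457 × 100 = 21.98%.

21.98 wt%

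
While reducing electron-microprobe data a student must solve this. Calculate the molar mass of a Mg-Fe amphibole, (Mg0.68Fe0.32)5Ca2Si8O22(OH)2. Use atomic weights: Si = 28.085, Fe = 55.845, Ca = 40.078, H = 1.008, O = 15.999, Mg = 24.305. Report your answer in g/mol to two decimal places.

M = 3.40×24.305 + 1.60×55.845 + 2×40.078 + 8×28.085 + 24×15.999 + 2×1.008

862.82 g/mol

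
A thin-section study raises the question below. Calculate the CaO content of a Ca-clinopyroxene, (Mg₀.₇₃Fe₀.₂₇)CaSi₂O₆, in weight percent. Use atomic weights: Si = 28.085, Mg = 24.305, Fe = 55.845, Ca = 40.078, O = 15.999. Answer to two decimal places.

Molar mass of (Mg₀.₇₃Fe₀.₂₇)CaSi₂O₆ = 0.73·24.305 + 0.27·55.845 + 1·40.078 + 2·28.085 + 6·15.999 = 225.063 g/mol.
Each formula unit contains 1 Ca, equivalent to 1/1 = 1.0000 mol CaO.
M(CaO) = 1×40.078 + 1×15.999 = 56.077 g/mol.
Mass of CaO per formula unit = 1.0000 × 56.077 = 56.077 g.
CaO wt% = 56.077 / 225.063 × 100 = 24.92%.

24.92 wt%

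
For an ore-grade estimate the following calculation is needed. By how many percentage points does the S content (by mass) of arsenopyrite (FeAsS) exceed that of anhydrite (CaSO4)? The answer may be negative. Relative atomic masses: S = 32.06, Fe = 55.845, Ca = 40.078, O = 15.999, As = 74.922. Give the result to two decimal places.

M(FeAsS) = 162.827 g/mol, so wt% S = 32.060/162.827 × 100 = 19.69%.
M(CaSO4) = 136.134 g/mol, so wt% S = 32.060/136.134 × 100 = 23.55%.
19.69 − 23.55 = -3.86 pp.

-3.86 percentage points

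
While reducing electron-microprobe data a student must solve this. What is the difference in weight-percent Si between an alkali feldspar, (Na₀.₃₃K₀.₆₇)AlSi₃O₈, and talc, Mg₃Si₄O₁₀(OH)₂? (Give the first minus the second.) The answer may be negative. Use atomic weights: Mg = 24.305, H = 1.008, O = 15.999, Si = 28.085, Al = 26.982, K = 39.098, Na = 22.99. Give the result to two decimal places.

1.24 percentage points

M((Na₀.₃₃K₀.₆₇)AlSi₃O₈) = 273.011 g/mol, so wt% Si = 84.255/273.011 × 100 = 30.86%.
M(Mg₃Si₄O₁₀(OH)₂) = 379.259 g/mol, so wt% Si = 112.340/379.259 × 100 = 29.62%.
30.86 − 29.62 = 1.24 pp.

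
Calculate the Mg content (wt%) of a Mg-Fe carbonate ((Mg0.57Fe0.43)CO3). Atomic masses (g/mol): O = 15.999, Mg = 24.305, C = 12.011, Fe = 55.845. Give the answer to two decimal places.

14.15 wt%

M((Mg0.57Fe0.43)CO3) = 97.875 g/mol.
Mg contributes 0.57 × 24.305 = 13.854 g per mole.
13.854/97.875 = 0.1415 → 14.15%.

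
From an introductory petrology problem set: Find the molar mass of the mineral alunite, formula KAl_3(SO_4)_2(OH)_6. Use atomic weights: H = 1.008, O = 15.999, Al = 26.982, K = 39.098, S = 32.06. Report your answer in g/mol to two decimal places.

414.20 g/mol

The formula mass is the sum 1·39.098 + 3·26.982 + 2·32.06 + 14·15.999 + 6·1.008.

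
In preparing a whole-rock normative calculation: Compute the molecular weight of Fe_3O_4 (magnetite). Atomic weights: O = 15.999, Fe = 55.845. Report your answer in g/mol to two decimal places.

The formula mass is the sum 3*55.845 + 4*15.999.

231.53 g/mol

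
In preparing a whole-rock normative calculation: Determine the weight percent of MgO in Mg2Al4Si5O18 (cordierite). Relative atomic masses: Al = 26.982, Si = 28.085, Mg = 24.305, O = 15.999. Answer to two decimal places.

13.78 wt%

Formula mass = 584.945 g/mol.
2 Mg → 2.0000 mol MgO per formula unit; M(MgO) = 40.304, so MgO mass = 80.608 g.
80.608/584.945 × 100 = 13.78 wt%.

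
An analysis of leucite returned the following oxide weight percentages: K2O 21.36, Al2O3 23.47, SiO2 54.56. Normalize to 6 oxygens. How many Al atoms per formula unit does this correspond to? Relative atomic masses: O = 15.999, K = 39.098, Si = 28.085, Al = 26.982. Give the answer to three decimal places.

1.011 Al apfu

21.36 wt% K2O ÷ 94.195 g/mol = 0.22676 mol, giving 0.45352 K and 0.22676 O.
23.47 wt% Al2O3 ÷ 101.961 g/mol = 0.23019 mol, giving 0.46038 Al and 0.69057 O.
54.56 wt% SiO2 ÷ 60.083 g/mol = 0.90808 mol, giving 0.90808 Si and 1.81616 O.
Oxygen sums to 2.73349; scaling by 6/2.73349 = 2.19500 puts the formula on 6 O.
Al: 0.46038 × 2.19500 = 1.011 atoms per formula unit.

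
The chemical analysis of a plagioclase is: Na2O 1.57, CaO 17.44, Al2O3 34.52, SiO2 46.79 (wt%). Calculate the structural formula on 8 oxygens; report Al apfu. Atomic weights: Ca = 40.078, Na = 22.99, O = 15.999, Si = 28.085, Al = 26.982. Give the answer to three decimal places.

Na2O: 1.57/61.979 = 0.02533 mol → 0.05066 mol Na, 0.02533 mol O.
CaO: 17.44/56.077 = 0.31100 mol → 0.31100 mol Ca, 0.31100 mol O.
Al2O3: 34.52/101.961 = 0.33856 mol → 0.67712 mol Al, 1.01568 mol O.
SiO2: 46.79/60.083 = 0.77876 mol → 0.77876 mol Si, 1.55752 mol O.
Total oxygen = 2.90953 mol. Normalization factor = 8/2.90953 = 2.74958.
Al per 8 O = 0.67712 × 2.74958 = 1.862.

1.862 Al apfu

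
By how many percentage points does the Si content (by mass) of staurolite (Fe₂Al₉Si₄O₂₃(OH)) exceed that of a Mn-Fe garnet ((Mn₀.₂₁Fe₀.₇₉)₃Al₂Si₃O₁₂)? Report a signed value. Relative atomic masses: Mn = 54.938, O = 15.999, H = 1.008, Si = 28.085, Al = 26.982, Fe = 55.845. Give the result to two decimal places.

-3.76 percentage points

Si in Fe₂Al₉Si₄O₂₃(OH): molar mass 851.852 g/mol; 4×28.085 = 112.340 g → 13.19 wt%.
Si in (Mn₀.₂₁Fe₀.₇₉)₃Al₂Si₃O₁₂: molar mass 497.171 g/mol; 3×28.085 = 84.255 g → 16.95 wt%.
Difference = 13.19 − 16.95 = -3.76 percentage points.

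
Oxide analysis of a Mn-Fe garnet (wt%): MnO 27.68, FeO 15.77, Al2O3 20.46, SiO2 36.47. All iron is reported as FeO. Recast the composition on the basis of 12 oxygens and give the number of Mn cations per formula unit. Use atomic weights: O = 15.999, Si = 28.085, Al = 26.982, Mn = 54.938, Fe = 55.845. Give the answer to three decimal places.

1.930 Mn apfu

MnO: 27.68/70.937 = 0.39021 mol → 0.39021 mol Mn, 0.39021 mol O.
FeO: 15.77/71.844 = 0.21950 mol → 0.21950 mol Fe, 0.21950 mol O.
Al2O3: 20.46/101.961 = 0.20066 mol → 0.40132 mol Al, 0.60198 mol O.
SiO2: 36.47/60.083 = 0.60699 mol → 0.60699 mol Si, 1.21398 mol O.
Total oxygen = 2.42567 mol. Normalization factor = 12/2.42567 = 4.94709.
Mn per 12 O = 0.39021 × 4.94709 = 1.930.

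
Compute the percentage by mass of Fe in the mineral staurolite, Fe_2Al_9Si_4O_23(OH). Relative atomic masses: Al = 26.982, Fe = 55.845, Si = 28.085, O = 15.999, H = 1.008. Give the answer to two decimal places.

13.11 wt%

M(Fe_2Al_9Si_4O_23(OH)) = 851.852 g/mol.
Fe contributes 2 × 55.845 = 111.690 g per mole.
111.690/851.852 = 0.1311 → 13.11%.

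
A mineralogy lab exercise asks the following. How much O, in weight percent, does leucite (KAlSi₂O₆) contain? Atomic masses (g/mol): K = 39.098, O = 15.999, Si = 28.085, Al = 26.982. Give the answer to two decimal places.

43.98 weight percent

Molar mass of KAlSi₂O₆: 1×39.098 + 1×26.982 + 2×28.085 + 6×15.999 = 218.244 g/mol.
Mass of O per formula unit: 6 × 15.999 = 95.994 g.
Weight fraction O = 95.994 / 218.244 = 0.4398.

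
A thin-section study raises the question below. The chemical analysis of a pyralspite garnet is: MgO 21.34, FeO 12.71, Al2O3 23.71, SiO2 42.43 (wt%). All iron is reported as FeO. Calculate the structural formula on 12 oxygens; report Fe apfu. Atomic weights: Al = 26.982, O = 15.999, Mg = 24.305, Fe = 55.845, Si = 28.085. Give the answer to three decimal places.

0.754 Fe apfu

MgO: 21.34/40.304 = 0.52948 mol → 0.52948 mol Mg, 0.52948 mol O.
FeO: 12.71/71.844 = 0.17691 mol → 0.17691 mol Fe, 0.17691 mol O.
Al2O3: 23.71/101.961 = 0.23254 mol → 0.46508 mol Al, 0.69762 mol O.
SiO2: 42.43/60.083 = 0.70619 mol → 0.70619 mol Si, 1.41238 mol O.
Total oxygen = 2.81639 mol. Normalization factor = 12/2.81639 = 4.26077.
Fe per 12 O = 0.17691 × 4.26077 = 0.754.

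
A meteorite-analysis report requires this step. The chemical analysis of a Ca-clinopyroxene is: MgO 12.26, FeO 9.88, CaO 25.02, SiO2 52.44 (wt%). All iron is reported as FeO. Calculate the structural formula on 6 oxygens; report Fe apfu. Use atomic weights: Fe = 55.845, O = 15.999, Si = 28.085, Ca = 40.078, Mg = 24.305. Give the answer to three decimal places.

12.26 wt% MgO ÷ 40.304 g/mol = 0.30419 mol, giving 0.30419 Mg and 0.30419 O.
9.88 wt% FeO ÷ 71.844 g/mol = 0.13752 mol, giving 0.13752 Fe and 0.13752 O.
25.02 wt% CaO ÷ 56.077 g/mol = 0.44617 mol, giving 0.44617 Ca and 0.44617 O.
52.44 wt% SiO2 ÷ 60.083 g/mol = 0.87279 mol, giving 0.87279 Si and 1.74558 O.
Oxygen sums to 2.63346; scaling by 6/2.63346 = 2.27837 puts the formula on 6 O.
Fe: 0.13752 × 2.27837 = 0.313 atoms per formula unit.

0.313 Fe apfu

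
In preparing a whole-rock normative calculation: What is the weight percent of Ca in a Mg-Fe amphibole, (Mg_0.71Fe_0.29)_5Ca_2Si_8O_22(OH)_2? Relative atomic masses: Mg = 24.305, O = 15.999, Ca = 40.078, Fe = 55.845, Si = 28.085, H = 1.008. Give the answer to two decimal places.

9.34 weight percent

Formula mass = 3.55*24.305 + 1.45*55.845 + 2*40.078 + 8*28.085 + 24*15.999 + 2*1.008 = 858.086 g/mol, of which 80.156 g is Ca.
So Ca makes up 80.156/858.086 = 0.0934 of the mass, i.e. 9.34%.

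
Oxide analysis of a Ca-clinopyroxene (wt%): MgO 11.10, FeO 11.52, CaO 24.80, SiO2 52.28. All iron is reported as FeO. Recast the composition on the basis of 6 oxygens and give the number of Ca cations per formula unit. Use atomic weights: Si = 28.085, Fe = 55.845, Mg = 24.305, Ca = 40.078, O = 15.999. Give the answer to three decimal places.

1.013 Ca apfu

MgO (M=40.304): mol = 0.27541; Mg = 0.27541, O = 0.27541.
FeO (M=71.844): mol = 0.16035; Fe = 0.16035, O = 0.16035.
CaO (M=56.077): mol = 0.44225; Ca = 0.44225, O = 0.44225.
SiO2 (M=60.083): mol = 0.87013; Si = 0.87013, O = 1.74026.
ΣO = 2.61827; factor = 6/ΣO = 2.29159.
Ca apfu = 0.44225 × 2.29159 = 1.013.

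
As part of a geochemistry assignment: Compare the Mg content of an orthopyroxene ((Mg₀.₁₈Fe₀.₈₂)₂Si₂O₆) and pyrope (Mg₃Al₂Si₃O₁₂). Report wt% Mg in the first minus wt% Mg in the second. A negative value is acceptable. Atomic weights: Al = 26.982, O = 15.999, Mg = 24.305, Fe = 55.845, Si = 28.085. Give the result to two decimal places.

-14.62 percentage points

First mineral: 8.750 g Mg in 252.500 g formula = 3.47 wt% Mg.
Second mineral: 72.915 g Mg in 403.122 g formula = 18.09 wt% Mg.
3.47% − 18.09% gives a difference of -14.62 percentage points.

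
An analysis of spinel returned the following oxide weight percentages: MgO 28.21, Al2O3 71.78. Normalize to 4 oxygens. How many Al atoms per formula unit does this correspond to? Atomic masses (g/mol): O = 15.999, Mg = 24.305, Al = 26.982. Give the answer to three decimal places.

MgO (M=40.304): mol = 0.69993; Mg = 0.69993, O = 0.69993.
Al2O3 (M=101.961): mol = 0.70399; Al = 1.40798, O = 2.11197.
ΣO = 2.81190; factor = 4/ΣO = 1.42253.
Al apfu = 1.40798 × 1.42253 = 2.003.

2.003 Al apfu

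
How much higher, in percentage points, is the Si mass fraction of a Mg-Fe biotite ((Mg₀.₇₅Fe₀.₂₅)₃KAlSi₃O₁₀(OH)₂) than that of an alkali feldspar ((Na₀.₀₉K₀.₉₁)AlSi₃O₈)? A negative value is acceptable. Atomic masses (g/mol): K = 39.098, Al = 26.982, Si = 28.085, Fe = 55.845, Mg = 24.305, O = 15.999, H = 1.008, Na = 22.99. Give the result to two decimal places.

Si in (Mg₀.₇₅Fe₀.₂₅)₃KAlSi₃O₁₀(OH)₂: molar mass 440.909 g/mol; 3×28.085 = 84.255 g → 19.11 wt%.
Si in (Na₀.₀₉K₀.₉₁)AlSi₃O₈: molar mass 276.877 g/mol; 3×28.085 = 84.255 g → 30.43 wt%.
Difference = 19.11 − 30.43 = -11.32 percentage points.

-11.32 percentage points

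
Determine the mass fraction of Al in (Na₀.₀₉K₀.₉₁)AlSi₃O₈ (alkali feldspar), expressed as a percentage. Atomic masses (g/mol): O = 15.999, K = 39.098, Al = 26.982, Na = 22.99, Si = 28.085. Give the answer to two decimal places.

Molar mass of (Na₀.₀₉K₀.₉₁)AlSi₃O₈: 0.09*22.99 + 0.91*39.098 + 1*26.982 + 3*28.085 + 8*15.999 = 276.877 g/mol.
Mass of Al per formula unit: 1 × 26.982 = 26.982 g.
Weight fraction Al = 26.982 / 276.877 = 0.0975.

9.75 wt%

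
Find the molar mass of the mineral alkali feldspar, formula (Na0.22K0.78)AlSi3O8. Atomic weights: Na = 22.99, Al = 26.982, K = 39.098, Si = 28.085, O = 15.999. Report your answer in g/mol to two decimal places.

274.78 g/mol

The formula mass is the sum 0.22*22.99 + 0.78*39.098 + 1*26.982 + 3*28.085 + 8*15.999.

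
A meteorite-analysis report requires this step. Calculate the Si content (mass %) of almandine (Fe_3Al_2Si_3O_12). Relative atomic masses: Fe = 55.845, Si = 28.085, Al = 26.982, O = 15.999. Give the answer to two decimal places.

Formula mass = 3*55.845 + 2*26.982 + 3*28.085 + 12*15.999 = 497.742 g/mol, of which 84.255 g is Si.
So Si makes up 84.255/497.742 = 0.1693 of the mass, i.e. 16.93%.

16.93 mass %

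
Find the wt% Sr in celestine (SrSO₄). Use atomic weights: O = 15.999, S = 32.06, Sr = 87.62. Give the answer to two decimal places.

47.70 wt%

Molar mass of SrSO₄: 1·87.62 + 1·32.06 + 4·15.999 = 183.676 g/mol.
Mass of Sr per formula unit: 1 × 87.62 = 87.620 g.
Weight fraction Sr = 87.620 / 183.676 = 0.4770.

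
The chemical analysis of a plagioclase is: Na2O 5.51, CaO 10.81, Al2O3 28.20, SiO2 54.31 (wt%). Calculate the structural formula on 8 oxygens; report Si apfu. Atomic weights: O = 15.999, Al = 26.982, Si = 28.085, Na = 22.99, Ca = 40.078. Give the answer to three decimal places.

2.477 Si apfu

Na2O: 5.51/61.979 = 0.08890 mol → 0.17780 mol Na, 0.08890 mol O.
CaO: 10.81/56.077 = 0.19277 mol → 0.19277 mol Ca, 0.19277 mol O.
Al2O3: 28.20/101.961 = 0.27658 mol → 0.55316 mol Al, 0.82974 mol O.
SiO2: 54.31/60.083 = 0.90392 mol → 0.90392 mol Si, 1.80784 mol O.
Total oxygen = 2.91925 mol. Normalization factor = 8/2.91925 = 2.74043.
Si per 8 O = 0.90392 × 2.74043 = 2.477.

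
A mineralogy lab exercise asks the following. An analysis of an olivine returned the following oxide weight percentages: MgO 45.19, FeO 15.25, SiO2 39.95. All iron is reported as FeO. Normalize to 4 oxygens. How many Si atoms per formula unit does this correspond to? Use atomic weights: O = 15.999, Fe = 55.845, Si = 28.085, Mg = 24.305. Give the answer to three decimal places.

0.999 Si apfu

MgO (M=40.304): mol = 1.12123; Mg = 1.12123, O = 1.12123.
FeO (M=71.844): mol = 0.21227; Fe = 0.21227, O = 0.21227.
SiO2 (M=60.083): mol = 0.66491; Si = 0.66491, O = 1.32982.
ΣO = 2.66332; factor = 4/ΣO = 1.50188.
Si apfu = 0.66491 × 1.50188 = 0.999.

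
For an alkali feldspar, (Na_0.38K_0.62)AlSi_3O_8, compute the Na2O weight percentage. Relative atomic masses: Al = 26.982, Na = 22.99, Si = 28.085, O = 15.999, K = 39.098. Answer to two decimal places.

4.33 wt%

Formula mass = 272.206 g/mol.
0.38 Na → 0.1900 mol Na2O per formula unit; M(Na2O) = 61.979, so Na2O mass = 11.776 g.
11.776/272.206 × 100 = 4.33 wt%.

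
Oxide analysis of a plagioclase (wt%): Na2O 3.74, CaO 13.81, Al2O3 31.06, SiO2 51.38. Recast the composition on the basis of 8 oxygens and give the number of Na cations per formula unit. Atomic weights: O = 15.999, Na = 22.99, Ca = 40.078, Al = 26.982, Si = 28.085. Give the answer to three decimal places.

3.74 wt% Na2O ÷ 61.979 g/mol = 0.06034 mol, giving 0.12068 Na and 0.06034 O.
13.81 wt% CaO ÷ 56.077 g/mol = 0.24627 mol, giving 0.24627 Ca and 0.24627 O.
31.06 wt% Al2O3 ÷ 101.961 g/mol = 0.30463 mol, giving 0.60926 Al and 0.91389 O.
51.38 wt% SiO2 ÷ 60.083 g/mol = 0.85515 mol, giving 0.85515 Si and 1.71030 O.
Oxygen sums to 2.93080; scaling by 8/2.93080 = 2.72963 puts the formula on 8 O.
Na: 0.12068 × 2.72963 = 0.329 atoms per formula unit.

0.329 Na apfu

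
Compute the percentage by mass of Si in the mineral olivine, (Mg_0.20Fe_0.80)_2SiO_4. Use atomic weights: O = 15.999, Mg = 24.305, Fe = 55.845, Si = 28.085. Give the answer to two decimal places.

Molar mass of (Mg_0.20Fe_0.80)_2SiO_4: 0.40*24.305 + 1.60*55.845 + 1*28.085 + 4*15.999 = 191.155 g/mol.
Mass of Si per formula unit: 1 × 28.085 = 28.085 g.
Weight fraction Si = 28.085 / 191.155 = 0.1469.

14.69 weight percent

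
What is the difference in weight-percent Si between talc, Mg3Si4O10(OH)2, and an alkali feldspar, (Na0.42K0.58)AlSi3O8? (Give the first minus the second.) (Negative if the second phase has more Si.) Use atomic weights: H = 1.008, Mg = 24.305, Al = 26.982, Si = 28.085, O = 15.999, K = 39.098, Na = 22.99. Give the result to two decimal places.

-1.41 percentage points

M(Mg3Si4O10(OH)2) = 379.259 g/mol, so wt% Si = 112.340/379.259 × 100 = 29.62%.
M((Na0.42K0.58)AlSi3O8) = 271.562 g/mol, so wt% Si = 84.255/271.562 × 100 = 31.03%.
29.62 − 31.03 = -1.41 pp.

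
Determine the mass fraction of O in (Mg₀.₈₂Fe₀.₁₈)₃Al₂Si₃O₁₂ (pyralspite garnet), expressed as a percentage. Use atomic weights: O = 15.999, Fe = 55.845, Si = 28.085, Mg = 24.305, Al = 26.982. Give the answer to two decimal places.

Formula mass = 2.46·24.305 + 0.54·55.845 + 2·26.982 + 3·28.085 + 12·15.999 = 420.154 g/mol, of which 191.988 g is O.
So O makes up 191.988/420.154 = 0.4569 of the mass, i.e. 45.69%.

45.69 mass %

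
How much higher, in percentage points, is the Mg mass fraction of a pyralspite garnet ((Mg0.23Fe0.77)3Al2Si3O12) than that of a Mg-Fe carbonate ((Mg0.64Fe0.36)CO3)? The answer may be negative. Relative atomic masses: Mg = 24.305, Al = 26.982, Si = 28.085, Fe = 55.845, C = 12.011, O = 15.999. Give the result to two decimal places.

First mineral: 16.770 g Mg in 475.979 g formula = 3.52 wt% Mg.
Second mineral: 15.555 g Mg in 95.667 g formula = 16.26 wt% Mg.
3.52% − 16.26% gives a difference of -12.74 percentage points.

-12.74 percentage points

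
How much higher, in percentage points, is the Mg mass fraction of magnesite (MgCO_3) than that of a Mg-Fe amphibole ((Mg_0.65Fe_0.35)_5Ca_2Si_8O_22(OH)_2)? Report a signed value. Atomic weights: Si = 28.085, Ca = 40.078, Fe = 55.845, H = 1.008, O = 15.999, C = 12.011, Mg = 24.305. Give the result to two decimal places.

M(MgCO_3) = 84.313 g/mol, so wt% Mg = 24.305/84.313 × 100 = 28.83%.
M((Mg_0.65Fe_0.35)_5Ca_2Si_8O_22(OH)_2) = 867.548 g/mol, so wt% Mg = 78.991/867.548 × 100 = 9.11%.
28.83 − 9.11 = 19.72 pp.

19.72 percentage points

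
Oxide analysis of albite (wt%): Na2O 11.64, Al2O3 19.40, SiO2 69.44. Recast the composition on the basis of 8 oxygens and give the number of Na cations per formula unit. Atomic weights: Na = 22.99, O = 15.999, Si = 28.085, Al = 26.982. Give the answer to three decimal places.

Na2O: 11.64/61.979 = 0.18781 mol → 0.37562 mol Na, 0.18781 mol O.
Al2O3: 19.40/101.961 = 0.19027 mol → 0.38054 mol Al, 0.57081 mol O.
SiO2: 69.44/60.083 = 1.15573 mol → 1.15573 mol Si, 2.31146 mol O.
Total oxygen = 3.07008 mol. Normalization factor = 8/3.07008 = 2.60580.
Na per 8 O = 0.37562 × 2.60580 = 0.979.

0.979 Na apfu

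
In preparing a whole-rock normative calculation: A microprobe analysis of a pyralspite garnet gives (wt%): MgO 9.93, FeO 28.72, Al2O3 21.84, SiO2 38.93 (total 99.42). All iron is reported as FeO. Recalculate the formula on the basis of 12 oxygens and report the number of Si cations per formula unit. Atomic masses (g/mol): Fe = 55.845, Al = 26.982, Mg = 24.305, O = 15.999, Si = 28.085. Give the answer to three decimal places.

9.93 wt% MgO ÷ 40.304 g/mol = 0.24638 mol, giving 0.24638 Mg and 0.24638 O.
28.72 wt% FeO ÷ 71.844 g/mol = 0.39976 mol, giving 0.39976 Fe and 0.39976 O.
21.84 wt% Al2O3 ÷ 101.961 g/mol = 0.21420 mol, giving 0.42840 Al and 0.64260 O.
38.93 wt% SiO2 ÷ 60.083 g/mol = 0.64794 mol, giving 0.64794 Si and 1.29588 O.
Oxygen sums to 2.58462; scaling by 12/2.58462 = 4.64285 puts the formula on 12 O.
Si: 0.64794 × 4.64285 = 3.008 atoms per formula unit.

3.008 Si apfu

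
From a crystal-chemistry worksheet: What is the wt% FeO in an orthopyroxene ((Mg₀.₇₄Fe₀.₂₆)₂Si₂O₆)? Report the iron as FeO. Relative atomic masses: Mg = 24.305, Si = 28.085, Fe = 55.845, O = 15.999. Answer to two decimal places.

17.20 wt%

Molar mass of (Mg₀.₇₄Fe₀.₂₆)₂Si₂O₆ = 1.48×24.305 + 0.52×55.845 + 2×28.085 + 6×15.999 = 217.175 g/mol.
Each formula unit contains 0.52 Fe, equivalent to 0.52/1 = 0.5200 mol FeO.
M(FeO) = 1×55.845 + 1×15.999 = 71.844 g/mol.
Mass of FeO per formula unit = 0.5200 × 71.844 = 37.359 g.
FeO wt% = 37.359 / 217.175 × 100 = 17.20%.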